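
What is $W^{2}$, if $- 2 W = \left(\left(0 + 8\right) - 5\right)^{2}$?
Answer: $\frac{81}{4} \approx 20.25$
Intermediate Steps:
$W = - \frac{9}{2}$ ($W = - \frac{\left(\left(0 + 8\right) - 5\right)^{2}}{2} = - \frac{\left(8 - 5\right)^{2}}{2} = - \frac{3^{2}}{2} = \left(- \frac{1}{2}\right) 9 = - \frac{9}{2} \approx -4.5$)
$W^{2} = \left(- \frac{9}{2}\right)^{2} = \frac{81}{4}$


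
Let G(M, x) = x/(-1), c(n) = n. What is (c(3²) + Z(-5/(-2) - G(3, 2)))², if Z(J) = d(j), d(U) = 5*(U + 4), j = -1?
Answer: 576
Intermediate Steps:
G(M, x) = -x (G(M, x) = x*(-1) = -x)
d(U) = 20 + 5*U (d(U) = 5*(4 + U) = 20 + 5*U)
Z(J) = 15 (Z(J) = 20 + 5*(-1) = 20 - 5 = 15)
(c(3²) + Z(-5/(-2) - G(3, 2)))² = (3² + 15)² = (9 + 15)² = 24² = 576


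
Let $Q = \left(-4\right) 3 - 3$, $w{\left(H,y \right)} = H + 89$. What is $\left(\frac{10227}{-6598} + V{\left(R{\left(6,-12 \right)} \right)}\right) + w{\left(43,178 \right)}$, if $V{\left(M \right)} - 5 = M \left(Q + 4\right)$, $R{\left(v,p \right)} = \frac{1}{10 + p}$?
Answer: $\frac{464994}{3299} \approx 140.95$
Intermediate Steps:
$w{\left(H,y \right)} = 89 + H$
$Q = -15$ ($Q = -12 - 3 = -15$)
$V{\left(M \right)} = 5 - 11 M$ ($V{\left(M \right)} = 5 + M \left(-15 + 4\right) = 5 + M \left(-11\right) = 5 - 11 M$)
$\left(\frac{10227}{-6598} + V{\left(R{\left(6,-12 \right)} \right)}\right) + w{\left(43,178 \right)} = \left(\frac{10227}{-6598} - \left(-5 + \frac{11}{10 - 12}\right)\right) + \left(89 + 43\right) = \left(10227 \left(- \frac{1}{6598}\right) - \left(-5 + \frac{11}{-2}\right)\right) + 132 = \left(- \frac{10227}{6598} + \left(5 - - \frac{11}{2}\right)\right) + 132 = \left(- \frac{10227}{6598} + \left(5 + \frac{11}{2}\right)\right) + 132 = \left(- \frac{10227}{6598} + \frac{21}{2}\right) + 132 = \frac{29526}{3299} + 132 = \frac{464994}{3299}$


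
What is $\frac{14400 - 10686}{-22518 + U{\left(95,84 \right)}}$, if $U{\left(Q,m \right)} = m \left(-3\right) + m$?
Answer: $- \frac{619}{3781} \approx -0.16371$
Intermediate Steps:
$U{\left(Q,m \right)} = - 2 m$ ($U{\left(Q,m \right)} = - 3 m + m = - 2 m$)
$\frac{14400 - 10686}{-22518 + U{\left(95,84 \right)}} = \frac{14400 - 10686}{-22518 - 168} = \frac{3714}{-22518 - 168} = \frac{3714}{-22686} = 3714 \left(- \frac{1}{22686}\right) = - \frac{619}{3781}$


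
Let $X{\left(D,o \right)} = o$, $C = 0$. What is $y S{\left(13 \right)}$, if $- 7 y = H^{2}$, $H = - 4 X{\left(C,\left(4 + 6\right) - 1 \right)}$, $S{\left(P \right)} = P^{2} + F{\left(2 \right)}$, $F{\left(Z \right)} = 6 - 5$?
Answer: $- \frac{220320}{7} \approx -31474.0$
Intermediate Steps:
$F{\left(Z \right)} = 1$
$S{\left(P \right)} = 1 + P^{2}$ ($S{\left(P \right)} = P^{2} + 1 = 1 + P^{2}$)
$H = -36$ ($H = - 4 \left(\left(4 + 6\right) - 1\right) = - 4 \left(10 - 1\right) = \left(-4\right) 9 = -36$)
$y = - \frac{1296}{7}$ ($y = - \frac{\left(-36\right)^{2}}{7} = \left(- \frac{1}{7}\right) 1296 = - \frac{1296}{7} \approx -185.14$)
$y S{\left(13 \right)} = - \frac{1296 \left(1 + 13^{2}\right)}{7} = - \frac{1296 \left(1 + 169\right)}{7} = \left(- \frac{1296}{7}\right) 170 = - \frac{220320}{7}$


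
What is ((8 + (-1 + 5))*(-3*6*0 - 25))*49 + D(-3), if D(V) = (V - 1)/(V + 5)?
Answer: -14702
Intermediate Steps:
D(V) = (-1 + V)/(5 + V)
((8 + (-1 + 5))*(-3*6*0 - 25))*49 + D(-3) = ((8 + (-1 + 5))*(-3*6*0 - 25))*49 + (-1 - 3)/(5 - 3) = ((8 + 4)*(-18*0 - 25))*49 - 4/2 = (12*(0 - 25))*49 + (½)*(-4) = (12*(-25))*49 - 2 = -300*49 - 2 = -14700 - 2 = -14702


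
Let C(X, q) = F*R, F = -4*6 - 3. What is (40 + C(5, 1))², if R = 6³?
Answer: 33547264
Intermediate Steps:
R = 216
F = -27 (F = -24 - 3 = -27)
C(X, q) = -5832 (C(X, q) = -27*216 = -5832)
(40 + C(5, 1))² = (40 - 5832)² = (-5792)² = 33547264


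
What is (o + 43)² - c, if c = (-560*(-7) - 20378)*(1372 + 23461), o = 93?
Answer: 408720010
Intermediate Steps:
c = -408701514 (c = (3920 - 20378)*24833 = -16458*24833 = -408701514)
(o + 43)² - c = (93 + 43)² - 1*(-408701514) = 136² + 408701514 = 18496 + 408701514 = 408720010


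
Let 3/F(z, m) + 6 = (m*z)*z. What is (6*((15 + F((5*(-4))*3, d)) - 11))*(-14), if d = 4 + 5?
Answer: -1814106/5399 ≈ -336.01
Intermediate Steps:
d = 9
F(z, m) = 3/(-6 + m*z²) (F(z, m) = 3/(-6 + (m*z)*z) = 3/(-6 + m*z²))
(6*((15 + F((5*(-4))*3, d)) - 11))*(-14) = (6*((15 + 3/(-6 + 9*((5*(-4))*3)²)) - 11))*(-14) = (6*((15 + 3/(-6 + 9*(-20*3)²)) - 11))*(-14) = (6*((15 + 3/(-6 + 9*(-60)²)) - 11))*(-14) = (6*((15 + 3/(-6 + 9*3600)) - 11))*(-14) = (6*((15 + 3/(-6 + 32400)) - 11))*(-14) = (6*((15 + 3/32394) - 11))*(-14) = (6*((15 + 3*(1/32394)) - 11))*(-14) = (6*((15 + 1/10798) - 11))*(-14) = (6*(161971/10798 - 11))*(-14) = (6*(43193/10798))*(-14) = (129579/5399)*(-14) = -1814106/5399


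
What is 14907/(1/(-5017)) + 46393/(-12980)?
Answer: -970753725013/12980 ≈ -7.4788e+7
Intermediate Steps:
14907/(1/(-5017)) + 46393/(-12980) = 14907/(-1/5017) + 46393*(-1/12980) = 14907*(-5017) - 46393/12980 = -74788419 - 46393/12980 = -970753725013/12980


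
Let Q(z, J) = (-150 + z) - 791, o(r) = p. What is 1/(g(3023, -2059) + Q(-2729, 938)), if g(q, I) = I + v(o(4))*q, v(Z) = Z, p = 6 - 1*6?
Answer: -1/5729 ≈ -0.00017455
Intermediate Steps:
p = 0 (p = 6 - 6 = 0)
o(r) = 0
Q(z, J) = -941 + z
g(q, I) = I (g(q, I) = I + 0*q = I + 0 = I)
1/(g(3023, -2059) + Q(-2729, 938)) = 1/(-2059 + (-941 - 2729)) = 1/(-2059 - 3670) = 1/(-5729) = -1/5729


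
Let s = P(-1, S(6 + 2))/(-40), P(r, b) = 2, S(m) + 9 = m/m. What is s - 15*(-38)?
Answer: 11399/20 ≈ 569.95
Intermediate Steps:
S(m) = -8 (S(m) = -9 + m/m = -9 + 1 = -8)
s = -1/20 (s = 2/(-40) = 2*(-1/40) = -1/20 ≈ -0.050000)
s - 15*(-38) = -1/20 - 15*(-38) = -1/20 + 570 = 11399/20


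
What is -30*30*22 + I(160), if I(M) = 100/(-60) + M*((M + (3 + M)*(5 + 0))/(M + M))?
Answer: -115885/6 ≈ -19314.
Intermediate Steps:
I(M) = 35/6 + 3*M (I(M) = 100*(-1/60) + M*((M + (3 + M)*5)/((2*M))) = -5/3 + M*((M + (15 + 5*M))*(1/(2*M))) = -5/3 + M*((15 + 6*M)*(1/(2*M))) = -5/3 + M*((15 + 6*M)/(2*M)) = -5/3 + (15/2 + 3*M) = 35/6 + 3*M)
-30*30*22 + I(160) = -30*30*22 + (35/6 + 3*160) = -900*22 + (35/6 + 480) = -19800 + 2915/6 = -115885/6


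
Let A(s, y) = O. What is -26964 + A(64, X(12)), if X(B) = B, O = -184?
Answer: -27148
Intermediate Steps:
A(s, y) = -184
-26964 + A(64, X(12)) = -26964 - 184 = -27148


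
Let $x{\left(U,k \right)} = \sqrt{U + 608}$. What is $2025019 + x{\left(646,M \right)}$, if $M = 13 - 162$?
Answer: $2025019 + \sqrt{1254} \approx 2.0251 \cdot 10^{6}$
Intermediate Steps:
$M = -149$ ($M = 13 - 162 = -149$)
$x{\left(U,k \right)} = \sqrt{608 + U}$
$2025019 + x{\left(646,M \right)} = 2025019 + \sqrt{608 + 646} = 2025019 + \sqrt{1254}$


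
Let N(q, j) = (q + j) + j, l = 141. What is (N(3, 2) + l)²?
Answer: 21904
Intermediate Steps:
N(q, j) = q + 2*j (N(q, j) = (j + q) + j = q + 2*j)
(N(3, 2) + l)² = ((3 + 2*2) + 141)² = ((3 + 4) + 141)² = (7 + 141)² = 148² = 21904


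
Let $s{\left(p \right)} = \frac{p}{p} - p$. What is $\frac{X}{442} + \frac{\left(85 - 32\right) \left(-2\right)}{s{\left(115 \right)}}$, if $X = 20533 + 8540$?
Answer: $\frac{1680587}{25194} \approx 66.706$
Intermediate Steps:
$s{\left(p \right)} = 1 - p$
$X = 29073$
$\frac{X}{442} + \frac{\left(85 - 32\right) \left(-2\right)}{s{\left(115 \right)}} = \frac{29073}{442} + \frac{\left(85 - 32\right) \left(-2\right)}{1 - 115} = 29073 \cdot \frac{1}{442} + \frac{53 \left(-2\right)}{1 - 115} = \frac{29073}{442} - \frac{106}{-114} = \frac{29073}{442} - - \frac{53}{57} = \frac{29073}{442} + \frac{53}{57} = \frac{1680587}{25194}$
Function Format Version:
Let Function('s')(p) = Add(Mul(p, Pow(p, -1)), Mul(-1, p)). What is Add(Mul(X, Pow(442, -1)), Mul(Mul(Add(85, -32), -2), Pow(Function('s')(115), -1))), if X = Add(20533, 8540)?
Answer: Rational(1680587, 25194) ≈ 66.706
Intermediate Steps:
Function('s')(p) = Add(1, Mul(-1, p))
X = 29073
Add(Mul(X, Pow(442, -1)), Mul(Mul(Add(85, -32), -2), Pow(Function('s')(115), -1))) = Add(Mul(29073, Pow(442, -1)), Mul(Mul(Add(85, -32), -2), Pow(Add(1, Mul(-1, 115)), -1))) = Add(Mul(29073, Rational(1, 442)), Mul(Mul(53, -2), Pow(Add(1, -115), -1))) = Add(Rational(29073, 442), Mul(-106, Pow(-114, -1))) = Add(Rational(29073, 442), Mul(-106, Rational(-1, 114))) = Add(Rational(29073, 442), Rational(53, 57)) = Rational(1680587, 25194)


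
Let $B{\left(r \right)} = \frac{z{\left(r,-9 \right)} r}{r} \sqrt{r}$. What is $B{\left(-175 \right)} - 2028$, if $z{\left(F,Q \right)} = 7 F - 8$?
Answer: $-2028 - 6165 i \sqrt{7} \approx -2028.0 - 16311.0 i$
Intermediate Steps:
$z{\left(F,Q \right)} = -8 + 7 F$
$B{\left(r \right)} = \sqrt{r} \left(-8 + 7 r\right)$ ($B{\left(r \right)} = \frac{\left(-8 + 7 r\right) r}{r} \sqrt{r} = \frac{r \left(-8 + 7 r\right)}{r} \sqrt{r} = \left(-8 + 7 r\right) \sqrt{r} = \sqrt{r} \left(-8 + 7 r\right)$)
$B{\left(-175 \right)} - 2028 = \sqrt{-175} \left(-8 + 7 \left(-175\right)\right) - 2028 = 5 i \sqrt{7} \left(-8 - 1225\right) - 2028 = 5 i \sqrt{7} \left(-1233\right) - 2028 = - 6165 i \sqrt{7} - 2028 = -2028 - 6165 i \sqrt{7}$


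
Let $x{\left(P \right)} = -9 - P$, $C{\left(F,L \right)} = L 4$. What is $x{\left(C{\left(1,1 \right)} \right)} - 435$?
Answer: $-448$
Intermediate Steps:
$C{\left(F,L \right)} = 4 L$
$x{\left(C{\left(1,1 \right)} \right)} - 435 = \left(-9 - 4 \cdot 1\right) - 435 = \left(-9 - 4\right) - 435 = -13 - 435 = -448$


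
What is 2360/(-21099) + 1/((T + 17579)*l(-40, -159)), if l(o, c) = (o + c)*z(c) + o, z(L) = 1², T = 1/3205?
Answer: -10592824598045/94702343477352 ≈ -0.11185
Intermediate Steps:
T = 1/3205 ≈ 0.00031201
z(L) = 1
l(o, c) = c + 2*o (l(o, c) = (o + c)*1 + o = (c + o)*1 + o = (c + o) + o = c + 2*o)
2360/(-21099) + 1/((T + 17579)*l(-40, -159)) = 2360/(-21099) + 1/((1/3205 + 17579)*(-159 + 2*(-40))) = 2360*(-1/21099) + 1/((56340696/3205)*(-159 - 80)) = -2360/21099 + (3205/56340696)/(-239) = -2360/21099 + (3205/56340696)*(-1/239) = -2360/21099 - 3205/13465426344 = -10592824598045/94702343477352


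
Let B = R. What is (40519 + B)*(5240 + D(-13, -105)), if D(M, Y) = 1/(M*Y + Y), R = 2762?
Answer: 4535849487/20 ≈ 2.2679e+8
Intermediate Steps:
B = 2762
D(M, Y) = 1/(Y + M*Y)
(40519 + B)*(5240 + D(-13, -105)) = (40519 + 2762)*(5240 + 1/((-105)*(1 - 13))) = 43281*(5240 - 1/105/(-12)) = 43281*(5240 - 1/105*(-1/12)) = 43281*(5240 + 1/1260) = 43281*(6602401/1260) = 4535849487/20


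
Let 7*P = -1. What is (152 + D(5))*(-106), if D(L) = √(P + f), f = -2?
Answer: -16112 - 106*I*√105/7 ≈ -16112.0 - 155.17*I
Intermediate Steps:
P = -⅐ (P = (⅐)*(-1) = -⅐ ≈ -0.14286)
D(L) = I*√105/7 (D(L) = √(-⅐ - 2) = √(-15/7) = I*√105/7)
(152 + D(5))*(-106) = (152 + I*√105/7)*(-106) = -16112 - 106*I*√105/7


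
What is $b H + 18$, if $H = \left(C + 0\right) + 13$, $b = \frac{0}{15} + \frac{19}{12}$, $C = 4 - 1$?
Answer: $\frac{130}{3} \approx 43.333$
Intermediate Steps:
$C = 3$ ($C = 4 - 1 = 3$)
$b = \frac{19}{12}$ ($b = 0 \cdot \frac{1}{15} + 19 \cdot \frac{1}{12} = 0 + \frac{19}{12} = \frac{19}{12} \approx 1.5833$)
$H = 16$ ($H = \left(3 + 0\right) + 13 = 3 + 13 = 16$)
$b H + 18 = \frac{19}{12} \cdot 16 + 18 = \frac{76}{3} + 18 = \frac{130}{3}$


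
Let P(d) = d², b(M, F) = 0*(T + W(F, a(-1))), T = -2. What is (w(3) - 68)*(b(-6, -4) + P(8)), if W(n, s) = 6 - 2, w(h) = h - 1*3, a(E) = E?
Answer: -4352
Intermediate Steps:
w(h) = -3 + h (w(h) = h - 3 = -3 + h)
W(n, s) = 4
b(M, F) = 0 (b(M, F) = 0*(-2 + 4) = 0*2 = 0)
(w(3) - 68)*(b(-6, -4) + P(8)) = ((-3 + 3) - 68)*(0 + 8²) = (0 - 68)*(0 + 64) = -68*64 = -4352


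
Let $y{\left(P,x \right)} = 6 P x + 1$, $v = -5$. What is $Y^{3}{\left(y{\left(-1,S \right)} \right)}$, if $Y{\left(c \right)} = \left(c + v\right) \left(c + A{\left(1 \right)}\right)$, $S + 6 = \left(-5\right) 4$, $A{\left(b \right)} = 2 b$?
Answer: $14116340869632$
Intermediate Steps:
$S = -26$ ($S = -6 - 20 = -26$)
$y{\left(P,x \right)} = 1 + 6 P x$ ($y{\left(P,x \right)} = 6 P x + 1 = 1 + 6 P x$)
$Y{\left(c \right)} = \left(-5 + c\right) \left(2 + c\right)$ ($Y{\left(c \right)} = \left(c - 5\right) \left(c + 2 \cdot 1\right) = \left(-5 + c\right) \left(c + 2\right) = \left(-5 + c\right) \left(2 + c\right)$)
$Y^{3}{\left(y{\left(-1,S \right)} \right)} = \left(-10 + \left(1 + 6 \left(-1\right) \left(-26\right)\right)^{2} - 3 \left(1 + 6 \left(-1\right) \left(-26\right)\right)\right)^{3} = \left(-10 + \left(1 + 156\right)^{2} - 3 \left(1 + 156\right)\right)^{3} = \left(-10 + 157^{2} - 471\right)^{3} = \left(-10 + 24649 - 471\right)^{3} = 24168^{3} = 14116340869632$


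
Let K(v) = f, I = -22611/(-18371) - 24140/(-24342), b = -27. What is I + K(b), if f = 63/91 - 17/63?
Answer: 161451427985/61041009393 ≈ 2.6450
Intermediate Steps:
I = 496936451/223593441 (I = -22611*(-1/18371) - 24140*(-1/24342) = 22611/18371 + 12070/12171 = 496936451/223593441 ≈ 2.2225)
f = 346/819 (f = 63*(1/91) - 17*1/63 = 9/13 - 17/63 = 346/819 ≈ 0.42247)
K(v) = 346/819
I + K(b) = 496936451/223593441 + 346/819 = 161451427985/61041009393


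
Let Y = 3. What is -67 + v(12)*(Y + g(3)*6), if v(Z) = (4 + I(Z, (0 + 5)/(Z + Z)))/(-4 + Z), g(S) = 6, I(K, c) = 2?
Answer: -151/4 ≈ -37.750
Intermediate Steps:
v(Z) = 6/(-4 + Z) (v(Z) = (4 + 2)/(-4 + Z) = 6/(-4 + Z))
-67 + v(12)*(Y + g(3)*6) = -67 + (6/(-4 + 12))*(3 + 6*6) = -67 + (6/8)*(3 + 36) = -67 + (6*(1/8))*39 = -67 + (3/4)*39 = -67 + 117/4 = -151/4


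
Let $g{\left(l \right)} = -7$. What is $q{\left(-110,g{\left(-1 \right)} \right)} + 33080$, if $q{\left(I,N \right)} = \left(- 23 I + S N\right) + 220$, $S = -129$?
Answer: $36733$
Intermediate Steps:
$q{\left(I,N \right)} = 220 - 129 N - 23 I$ ($q{\left(I,N \right)} = \left(- 23 I - 129 N\right) + 220 = \left(- 129 N - 23 I\right) + 220 = 220 - 129 N - 23 I$)
$q{\left(-110,g{\left(-1 \right)} \right)} + 33080 = \left(220 - -903 - -2530\right) + 33080 = \left(220 + 903 + 2530\right) + 33080 = 3653 + 33080 = 36733$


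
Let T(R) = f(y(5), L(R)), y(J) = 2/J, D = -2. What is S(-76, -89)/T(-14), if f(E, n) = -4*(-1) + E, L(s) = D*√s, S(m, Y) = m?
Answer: -190/11 ≈ -17.273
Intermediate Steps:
L(s) = -2*√s
f(E, n) = 4 + E
T(R) = 22/5 (T(R) = 4 + 2/5 = 4 + 2*(⅕) = 4 + ⅖ = 22/5)
S(-76, -89)/T(-14) = -76/22/5 = -76*5/22 = -190/11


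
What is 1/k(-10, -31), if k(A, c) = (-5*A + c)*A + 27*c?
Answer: -1/1027 ≈ -0.00097371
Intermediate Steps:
k(A, c) = 27*c + A*(c - 5*A) (k(A, c) = (c - 5*A)*A + 27*c = A*(c - 5*A) + 27*c = 27*c + A*(c - 5*A))
1/k(-10, -31) = 1/(-5*(-10)² + 27*(-31) - 10*(-31)) = 1/(-5*100 - 837 + 310) = 1/(-500 - 837 + 310) = 1/(-1027) = -1/1027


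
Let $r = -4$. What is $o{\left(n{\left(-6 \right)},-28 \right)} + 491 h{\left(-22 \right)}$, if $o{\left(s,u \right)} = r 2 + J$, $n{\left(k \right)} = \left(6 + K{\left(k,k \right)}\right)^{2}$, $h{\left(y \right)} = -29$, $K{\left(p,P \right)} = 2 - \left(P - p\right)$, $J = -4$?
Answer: $-14251$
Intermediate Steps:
$K{\left(p,P \right)} = 2 + p - P$ ($K{\left(p,P \right)} = 2 - \left(P - p\right) = 2 + p - P$)
$n{\left(k \right)} = 64$ ($n{\left(k \right)} = \left(6 + \left(2 + k - k\right)\right)^{2} = \left(6 + 2\right)^{2} = 8^{2} = 64$)
$o{\left(s,u \right)} = -12$ ($o{\left(s,u \right)} = \left(-4\right) 2 - 4 = -8 - 4 = -12$)
$o{\left(n{\left(-6 \right)},-28 \right)} + 491 h{\left(-22 \right)} = -12 + 491 \left(-29\right) = -12 - 14239 = -14251$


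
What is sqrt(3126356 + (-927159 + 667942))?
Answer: 3*sqrt(318571) ≈ 1693.3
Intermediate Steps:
sqrt(3126356 + (-927159 + 667942)) = sqrt(3126356 - 259217) = sqrt(2867139) = 3*sqrt(318571)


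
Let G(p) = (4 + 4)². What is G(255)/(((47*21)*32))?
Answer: 2/987 ≈ 0.0020263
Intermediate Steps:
G(p) = 64 (G(p) = 8² = 64)
G(255)/(((47*21)*32)) = 64/(((47*21)*32)) = 64/((987*32)) = 64/31584 = 64*(1/31584) = 2/987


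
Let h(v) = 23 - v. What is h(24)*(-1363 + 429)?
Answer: 934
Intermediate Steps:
h(24)*(-1363 + 429) = (23 - 1*24)*(-1363 + 429) = (23 - 24)*(-934) = -1*(-934) = 934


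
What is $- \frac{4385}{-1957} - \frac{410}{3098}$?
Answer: $\frac{6391180}{3031393} \approx 2.1083$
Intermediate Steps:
$- \frac{4385}{-1957} - \frac{410}{3098} = \left(-4385\right) \left(- \frac{1}{1957}\right) - \frac{205}{1549} = \frac{4385}{1957} - \frac{205}{1549} = \frac{6391180}{3031393}$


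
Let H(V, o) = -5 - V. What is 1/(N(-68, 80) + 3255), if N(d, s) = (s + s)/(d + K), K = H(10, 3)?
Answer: 83/270005 ≈ 0.00030740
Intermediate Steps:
K = -15 (K = -5 - 1*10 = -5 - 10 = -15)
N(d, s) = 2*s/(-15 + d) (N(d, s) = (s + s)/(d - 15) = (2*s)/(-15 + d) = 2*s/(-15 + d))
1/(N(-68, 80) + 3255) = 1/(2*80/(-15 - 68) + 3255) = 1/(2*80/(-83) + 3255) = 1/(2*80*(-1/83) + 3255) = 1/(-160/83 + 3255) = 1/(270005/83) = 83/270005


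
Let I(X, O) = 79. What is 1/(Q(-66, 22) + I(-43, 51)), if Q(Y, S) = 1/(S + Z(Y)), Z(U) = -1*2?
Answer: 20/1581 ≈ 0.012650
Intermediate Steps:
Z(U) = -2
Q(Y, S) = 1/(-2 + S) (Q(Y, S) = 1/(S - 2) = 1/(-2 + S))
1/(Q(-66, 22) + I(-43, 51)) = 1/(1/(-2 + 22) + 79) = 1/(1/20 + 79) = 1/(1581/20) = 20/1581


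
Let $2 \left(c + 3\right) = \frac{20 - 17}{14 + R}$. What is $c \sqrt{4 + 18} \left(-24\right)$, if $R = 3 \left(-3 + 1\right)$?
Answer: $\frac{135 \sqrt{22}}{2} \approx 316.6$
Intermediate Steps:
$R = -6$ ($R = 3 \left(-2\right) = -6$)
$c = - \frac{45}{16}$ ($c = -3 + \frac{\left(20 - 17\right) \frac{1}{14 - 6}}{2} = -3 + \frac{3 \cdot \frac{1}{8}}{2} = -3 + \frac{1}{2} \cdot \frac{3}{8} = -3 + \frac{3}{16} = - \frac{45}{16} \approx -2.8125$)
$c \sqrt{4 + 18} \left(-24\right) = - \frac{45 \sqrt{4 + 18}}{16} \left(-24\right) = - \frac{45 \sqrt{22}}{16} \left(-24\right) = \frac{135 \sqrt{22}}{2}$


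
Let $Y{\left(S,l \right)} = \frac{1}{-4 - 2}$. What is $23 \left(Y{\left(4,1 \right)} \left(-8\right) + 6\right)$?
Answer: $\frac{506}{3} \approx 168.67$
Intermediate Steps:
$Y{\left(S,l \right)} = - \frac{1}{6}$ ($Y{\left(S,l \right)} = \frac{1}{-6} = - \frac{1}{6}$)
$23 \left(Y{\left(4,1 \right)} \left(-8\right) + 6\right) = 23 \left(\left(- \frac{1}{6}\right) \left(-8\right) + 6\right) = 23 \left(\frac{4}{3} + 6\right) = 23 \cdot \frac{22}{3} = \frac{506}{3}$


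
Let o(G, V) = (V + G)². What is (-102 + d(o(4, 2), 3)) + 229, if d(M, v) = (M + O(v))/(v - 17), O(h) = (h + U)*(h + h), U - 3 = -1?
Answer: 856/7 ≈ 122.29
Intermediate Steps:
U = 2 (U = 3 - 1 = 2)
O(h) = 2*h*(2 + h) (O(h) = (h + 2)*(h + h) = (2 + h)*(2*h) = 2*h*(2 + h))
o(G, V) = (G + V)²
d(M, v) = (M + 2*v*(2 + v))/(-17 + v) (d(M, v) = (M + 2*v*(2 + v))/(v - 17) = (M + 2*v*(2 + v))/(-17 + v))
(-102 + d(o(4, 2), 3)) + 229 = (-102 + ((4 + 2)² + 2*3*(2 + 3))/(-17 + 3)) + 229 = (-102 + (6² + 2*3*5)/(-14)) + 229 = (-102 - (36 + 30)/14) + 229 = (-102 - 1/14*66) + 229 = (-102 - 33/7) + 229 = -747/7 + 229 = 856/7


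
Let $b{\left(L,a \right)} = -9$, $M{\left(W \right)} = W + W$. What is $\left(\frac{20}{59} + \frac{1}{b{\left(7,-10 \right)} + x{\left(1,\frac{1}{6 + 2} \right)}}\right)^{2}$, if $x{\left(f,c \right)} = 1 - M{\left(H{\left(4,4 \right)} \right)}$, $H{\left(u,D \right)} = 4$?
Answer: $\frac{68121}{891136} \approx 0.076443$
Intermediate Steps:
$M{\left(W \right)} = 2 W$
$x{\left(f,c \right)} = -7$ ($x{\left(f,c \right)} = 1 - 2 \cdot 4 = 1 - 8 = -7$)
$\left(\frac{20}{59} + \frac{1}{b{\left(7,-10 \right)} + x{\left(1,\frac{1}{6 + 2} \right)}}\right)^{2} = \left(\frac{20}{59} + \frac{1}{-9 - 7}\right)^{2} = \left(20 \cdot \frac{1}{59} + \frac{1}{-16}\right)^{2} = \left(\frac{20}{59} - \frac{1}{16}\right)^{2} = \left(\frac{261}{944}\right)^{2} = \frac{68121}{891136}$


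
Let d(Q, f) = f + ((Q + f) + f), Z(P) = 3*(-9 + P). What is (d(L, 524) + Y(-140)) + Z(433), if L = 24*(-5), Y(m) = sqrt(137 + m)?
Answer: 2724 + I*sqrt(3) ≈ 2724.0 + 1.732*I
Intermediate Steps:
Z(P) = -27 + 3*P
L = -120
d(Q, f) = Q + 3*f (d(Q, f) = f + (Q + 2*f) = Q + 3*f)
(d(L, 524) + Y(-140)) + Z(433) = ((-120 + 3*524) + sqrt(137 - 140)) + (-27 + 3*433) = ((-120 + 1572) + sqrt(-3)) + (-27 + 1299) = (1452 + I*sqrt(3)) + 1272 = 2724 + I*sqrt(3)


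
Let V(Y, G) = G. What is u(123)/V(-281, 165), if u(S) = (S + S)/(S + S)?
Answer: 1/165 ≈ 0.0060606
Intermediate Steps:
u(S) = 1 (u(S) = (2*S)/((2*S)) = (2*S)*(1/(2*S)) = 1)
u(123)/V(-281, 165) = 1/165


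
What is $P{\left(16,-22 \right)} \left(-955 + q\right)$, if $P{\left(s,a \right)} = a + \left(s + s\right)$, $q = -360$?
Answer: $-13150$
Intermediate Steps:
$P{\left(s,a \right)} = a + 2 s$
$P{\left(16,-22 \right)} \left(-955 + q\right) = \left(-22 + 2 \cdot 16\right) \left(-955 - 360\right) = \left(-22 + 32\right) \left(-1315\right) = 10 \left(-1315\right) = -13150$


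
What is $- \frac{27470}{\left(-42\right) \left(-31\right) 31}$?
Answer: $- \frac{13735}{20181} \approx -0.68059$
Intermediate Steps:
$- \frac{27470}{\left(-42\right) \left(-31\right) 31} = - \frac{27470}{1302 \cdot 31} = - \frac{27470}{40362} = \left(-27470\right) \frac{1}{40362} = - \frac{13735}{20181}$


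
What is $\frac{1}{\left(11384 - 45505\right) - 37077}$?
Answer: $- \frac{1}{71198} \approx -1.4045 \cdot 10^{-5}$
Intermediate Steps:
$\frac{1}{\left(11384 - 45505\right) - 37077} = \frac{1}{-34121 - 37077} = \frac{1}{-71198} = - \frac{1}{71198}$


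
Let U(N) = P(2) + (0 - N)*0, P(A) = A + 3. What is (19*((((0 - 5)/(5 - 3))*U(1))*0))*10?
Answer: 0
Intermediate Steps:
P(A) = 3 + A
U(N) = 5 (U(N) = (3 + 2) + (0 - N)*0 = 5 - N*0 = 5 + 0 = 5)
(19*((((0 - 5)/(5 - 3))*U(1))*0))*10 = (19*((((0 - 5)/(5 - 3))*5)*0))*10 = (19*((-5/2*5)*0))*10 = (19*((-5*1/2*5)*0))*10 = (19*(-5/2*5*0))*10 = (19*(-25/2*0))*10 = (19*0)*10 = 0*10 = 0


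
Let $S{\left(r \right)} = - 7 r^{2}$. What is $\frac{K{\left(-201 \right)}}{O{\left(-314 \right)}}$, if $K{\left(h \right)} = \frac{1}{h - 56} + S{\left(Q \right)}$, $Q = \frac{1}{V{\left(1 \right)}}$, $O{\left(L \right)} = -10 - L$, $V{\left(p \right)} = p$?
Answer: $- \frac{225}{9766} \approx -0.023039$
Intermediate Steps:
$Q = 1$ ($Q = 1^{-1} = 1$)
$K{\left(h \right)} = -7 + \frac{1}{-56 + h}$ ($K{\left(h \right)} = \frac{1}{h - 56} - 7 \cdot 1^{2} = \frac{1}{-56 + h} - 7 = -7 + \frac{1}{-56 + h}$)
$\frac{K{\left(-201 \right)}}{O{\left(-314 \right)}} = \frac{\frac{1}{-56 - 201} \left(393 - -1407\right)}{-10 - -314} = \frac{\frac{1}{-257} \left(393 + 1407\right)}{-10 + 314} = \frac{\left(- \frac{1}{257}\right) 1800}{304} = \left(- \frac{1800}{257}\right) \frac{1}{304} = - \frac{225}{9766}$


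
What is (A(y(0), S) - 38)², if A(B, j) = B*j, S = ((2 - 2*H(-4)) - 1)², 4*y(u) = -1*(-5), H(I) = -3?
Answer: 8649/16 ≈ 540.56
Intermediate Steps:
y(u) = 5/4 (y(u) = (-1*(-5))/4 = (¼)*5 = 5/4)
S = 49 (S = ((2 - 2*(-3)) - 1)² = ((2 + 6) - 1)² = (8 - 1)² = 7² = 49)
(A(y(0), S) - 38)² = ((5/4)*49 - 38)² = (245/4 - 38)² = (93/4)² = 8649/16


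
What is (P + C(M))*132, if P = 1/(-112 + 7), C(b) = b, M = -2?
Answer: -9284/35 ≈ -265.26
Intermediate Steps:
P = -1/105 (P = 1/(-105) = -1/105 ≈ -0.0095238)
(P + C(M))*132 = (-1/105 - 2)*132 = -211/105*132 = -9284/35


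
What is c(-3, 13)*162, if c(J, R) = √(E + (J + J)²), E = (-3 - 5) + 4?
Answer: 648*√2 ≈ 916.41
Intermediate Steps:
E = -4 (E = -8 + 4 = -4)
c(J, R) = √(-4 + 4*J²) (c(J, R) = √(-4 + (J + J)²) = √(-4 + (2*J)²) = √(-4 + 4*J²))
c(-3, 13)*162 = (2*√(-1 + (-3)²))*162 = (2*√(-1 + 9))*162 = (2*√8)*162 = (2*(2*√2))*162 = (4*√2)*162 = 648*√2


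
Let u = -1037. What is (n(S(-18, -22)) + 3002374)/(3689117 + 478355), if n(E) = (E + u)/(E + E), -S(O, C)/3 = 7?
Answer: 63050383/87516912 ≈ 0.72044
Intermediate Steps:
S(O, C) = -21 (S(O, C) = -3*7 = -21)
n(E) = (-1037 + E)/(2*E) (n(E) = (E - 1037)/(E + E) = (-1037 + E)/((2*E)) = (-1037 + E)*(1/(2*E)) = (-1037 + E)/(2*E))
(n(S(-18, -22)) + 3002374)/(3689117 + 478355) = ((½)*(-1037 - 21)/(-21) + 3002374)/(3689117 + 478355) = ((½)*(-1/21)*(-1058) + 3002374)/4167472 = (529/21 + 3002374)*(1/4167472) = (63050383/21)*(1/4167472) = 63050383/87516912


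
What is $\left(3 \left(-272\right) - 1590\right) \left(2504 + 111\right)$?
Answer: $-6291690$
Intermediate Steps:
$\left(3 \left(-272\right) - 1590\right) \left(2504 + 111\right) = \left(-816 - 1590\right) 2615 = \left(-2406\right) 2615 = -6291690$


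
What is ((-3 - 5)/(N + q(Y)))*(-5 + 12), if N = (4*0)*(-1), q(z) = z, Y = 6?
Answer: -28/3 ≈ -9.3333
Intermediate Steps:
N = 0 (N = 0*(-1) = 0)
((-3 - 5)/(N + q(Y)))*(-5 + 12) = ((-3 - 5)/(0 + 6))*(-5 + 12) = -8/6*7 = -8*⅙*7 = -4/3*7 = -28/3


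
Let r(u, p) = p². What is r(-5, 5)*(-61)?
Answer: -1525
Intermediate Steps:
r(-5, 5)*(-61) = 5²*(-61) = 25*(-61) = -1525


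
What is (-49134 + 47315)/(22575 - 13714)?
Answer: -1819/8861 ≈ -0.20528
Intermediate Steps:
(-49134 + 47315)/(22575 - 13714) = -1819/8861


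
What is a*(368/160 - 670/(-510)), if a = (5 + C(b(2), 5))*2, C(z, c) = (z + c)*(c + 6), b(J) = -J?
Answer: 70034/255 ≈ 274.64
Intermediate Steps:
C(z, c) = (6 + c)*(c + z) (C(z, c) = (c + z)*(6 + c) = (6 + c)*(c + z))
a = 76 (a = (5 + (5**2 + 6*5 + 6*(-1*2) + 5*(-1*2)))*2 = (5 + (25 + 30 + 6*(-2) + 5*(-2)))*2 = (5 + (25 + 30 - 12 - 10))*2 = (5 + 33)*2 = 38*2 = 76)
a*(368/160 - 670/(-510)) = 76*(368/160 - 670/(-510)) = 76*(368*(1/160) - 670*(-1/510)) = 76*(23/10 + 67/51) = 76*(1843/510) = 70034/255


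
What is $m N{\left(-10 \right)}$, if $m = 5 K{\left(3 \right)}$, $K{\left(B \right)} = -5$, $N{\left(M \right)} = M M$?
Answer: $-2500$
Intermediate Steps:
$N{\left(M \right)} = M^{2}$
$m = -25$ ($m = 5 \left(-5\right) = -25$)
$m N{\left(-10 \right)} = - 25 \left(-10\right)^{2} = \left(-25\right) 100 = -2500$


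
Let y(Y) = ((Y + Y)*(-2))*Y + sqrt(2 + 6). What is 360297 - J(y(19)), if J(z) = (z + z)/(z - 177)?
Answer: 946723605569/2627633 + 708*sqrt(2)/2627633 ≈ 3.6030e+5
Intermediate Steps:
y(Y) = -4*Y**2 + 2*sqrt(2) (y(Y) = ((2*Y)*(-2))*Y + sqrt(8) = (-4*Y)*Y + 2*sqrt(2) = -4*Y**2 + 2*sqrt(2))
J(z) = 2*z/(-177 + z) (J(z) = (2*z)/(-177 + z) = 2*z/(-177 + z))
360297 - J(y(19)) = 360297 - 2*(-4*19**2 + 2*sqrt(2))/(-177 + (-4*19**2 + 2*sqrt(2))) = 360297 - 2*(-4*361 + 2*sqrt(2))/(-177 + (-4*361 + 2*sqrt(2))) = 360297 - 2*(-1444 + 2*sqrt(2))/(-177 + (-1444 + 2*sqrt(2))) = 360297 - 2*(-1444 + 2*sqrt(2))/(-1621 + 2*sqrt(2))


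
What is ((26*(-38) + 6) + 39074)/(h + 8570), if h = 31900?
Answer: 19046/20235 ≈ 0.94124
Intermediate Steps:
((26*(-38) + 6) + 39074)/(h + 8570) = ((26*(-38) + 6) + 39074)/(31900 + 8570) = ((-988 + 6) + 39074)/40470 = (-982 + 39074)*(1/40470) = 38092*(1/40470) = 19046/20235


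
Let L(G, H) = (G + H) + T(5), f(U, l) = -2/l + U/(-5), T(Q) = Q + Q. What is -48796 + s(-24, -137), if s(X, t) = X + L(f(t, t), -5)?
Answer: -33419496/685 ≈ -48788.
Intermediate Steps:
T(Q) = 2*Q
f(U, l) = -2/l - U/5 (f(U, l) = -2/l + U*(-⅕) = -2/l - U/5)
L(G, H) = 10 + G + H (L(G, H) = (G + H) + 2*5 = (G + H) + 10 = 10 + G + H)
s(X, t) = 5 + X - 2/t - t/5 (s(X, t) = X + (10 + (-2/t - t/5) - 5) = X + (5 - 2/t - t/5) = 5 + X - 2/t - t/5)
-48796 + s(-24, -137) = -48796 + (5 - 24 - 2/(-137) - ⅕*(-137)) = -48796 + (5 - 24 - 2*(-1/137) + 137/5) = -48796 + (5 - 24 + 2/137 + 137/5) = -48796 + 5764/685 = -33419496/685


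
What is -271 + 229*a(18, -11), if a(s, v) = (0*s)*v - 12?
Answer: -3019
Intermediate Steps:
a(s, v) = -12 (a(s, v) = 0*v - 12 = 0 - 12 = -12)
-271 + 229*a(18, -11) = -271 + 229*(-12) = -271 - 2748 = -3019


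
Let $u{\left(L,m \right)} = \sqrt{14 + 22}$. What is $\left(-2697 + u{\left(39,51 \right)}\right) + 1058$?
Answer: $-1633$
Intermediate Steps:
$u{\left(L,m \right)} = 6$ ($u{\left(L,m \right)} = \sqrt{36} = 6$)
$\left(-2697 + u{\left(39,51 \right)}\right) + 1058 = \left(-2697 + 6\right) + 1058 = -2691 + 1058 = -1633$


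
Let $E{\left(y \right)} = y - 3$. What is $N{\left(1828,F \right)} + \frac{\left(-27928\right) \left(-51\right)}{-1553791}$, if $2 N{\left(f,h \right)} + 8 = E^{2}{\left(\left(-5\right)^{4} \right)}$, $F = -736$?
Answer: $\frac{300560799130}{1553791} \approx 1.9344 \cdot 10^{5}$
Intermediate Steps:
$E{\left(y \right)} = -3 + y$
$N{\left(f,h \right)} = 193438$ ($N{\left(f,h \right)} = -4 + \frac{\left(-3 + \left(-5\right)^{4}\right)^{2}}{2} = -4 + \frac{\left(-3 + 625\right)^{2}}{2} = -4 + \frac{622^{2}}{2} = -4 + \frac{1}{2} \cdot 386884 = -4 + 193442 = 193438$)
$N{\left(1828,F \right)} + \frac{\left(-27928\right) \left(-51\right)}{-1553791} = 193438 + \frac{\left(-27928\right) \left(-51\right)}{-1553791} = 193438 + 1424328 \left(- \frac{1}{1553791}\right) = 193438 - \frac{1424328}{1553791} = \frac{300560799130}{1553791}$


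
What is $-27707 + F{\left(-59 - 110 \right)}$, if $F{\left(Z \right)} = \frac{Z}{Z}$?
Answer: $-27706$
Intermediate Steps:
$F{\left(Z \right)} = 1$
$-27707 + F{\left(-59 - 110 \right)} = -27707 + 1 = -27706$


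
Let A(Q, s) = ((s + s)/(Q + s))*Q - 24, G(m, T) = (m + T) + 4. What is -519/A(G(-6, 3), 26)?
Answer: 14013/596 ≈ 23.512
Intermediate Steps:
G(m, T) = 4 + T + m (G(m, T) = (T + m) + 4 = 4 + T + m)
A(Q, s) = -24 + 2*Q*s/(Q + s) (A(Q, s) = ((2*s)/(Q + s))*Q - 24 = (2*s/(Q + s))*Q - 24 = 2*Q*s/(Q + s) - 24 = -24 + 2*Q*s/(Q + s))
-519/A(G(-6, 3), 26) = -519*((4 + 3 - 6) + 26)/(2*(-12*(4 + 3 - 6) - 12*26 + (4 + 3 - 6)*26)) = -519*(1 + 26)/(2*(-12*1 - 312 + 1*26)) = -519*27/(2*(-12 - 312 + 26)) = -519/(2*(1/27)*(-298)) = -519/(-596/27) = -519*(-27/596) = 14013/596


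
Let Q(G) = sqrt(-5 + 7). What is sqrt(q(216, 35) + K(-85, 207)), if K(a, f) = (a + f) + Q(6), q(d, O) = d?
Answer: sqrt(338 + sqrt(2)) ≈ 18.423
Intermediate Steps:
Q(G) = sqrt(2)
K(a, f) = a + f + sqrt(2) (K(a, f) = (a + f) + sqrt(2) = a + f + sqrt(2))
sqrt(q(216, 35) + K(-85, 207)) = sqrt(216 + (-85 + 207 + sqrt(2))) = sqrt(216 + (122 + sqrt(2))) = sqrt(338 + sqrt(2))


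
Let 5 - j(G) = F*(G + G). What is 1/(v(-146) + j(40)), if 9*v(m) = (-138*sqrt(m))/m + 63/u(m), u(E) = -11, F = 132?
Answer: -419570712/4428835928713 - 8349*I*sqrt(146)/8857671857426 ≈ -9.4736e-5 - 1.1389e-8*I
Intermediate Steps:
v(m) = -7/11 - 46/(3*sqrt(m)) (v(m) = ((-138*sqrt(m))/m + 63/(-11))/9 = (-138/sqrt(m) + 63*(-1/11))/9 = (-138/sqrt(m) - 63/11)/9 = (-63/11 - 138/sqrt(m))/9 = -7/11 - 46/(3*sqrt(m)))
j(G) = 5 - 264*G (j(G) = 5 - 132*(G + G) = 5 - 132*2*G = 5 - 264*G)
1/(v(-146) + j(40)) = 1/((-7/11 - (-23)*I*sqrt(146)/219) + (5 - 264*40)) = 1/((-7/11 - (-23)*I*sqrt(146)/219) + (5 - 10560)) = 1/((-7/11 + 23*I*sqrt(146)/219) - 10555) = 1/(-116112/11 + 23*I*sqrt(146)/219)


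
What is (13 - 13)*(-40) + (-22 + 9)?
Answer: -13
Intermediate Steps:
(13 - 13)*(-40) + (-22 + 9) = 0*(-40) - 13 = 0 - 13 = -13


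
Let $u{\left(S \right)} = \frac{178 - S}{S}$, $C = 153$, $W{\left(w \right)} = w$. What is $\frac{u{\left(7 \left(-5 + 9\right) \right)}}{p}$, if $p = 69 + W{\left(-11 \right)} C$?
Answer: $- \frac{25}{7532} \approx -0.0033192$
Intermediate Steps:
$u{\left(S \right)} = \frac{178 - S}{S}$
$p = -1614$ ($p = 69 - 1683 = -1614$)
$\frac{u{\left(7 \left(-5 + 9\right) \right)}}{p} = \frac{\frac{1}{7 \left(-5 + 9\right)} \left(178 - 7 \left(-5 + 9\right)\right)}{-1614} = \frac{178 - 7 \cdot 4}{7 \cdot 4} \left(- \frac{1}{1614}\right) = \frac{178 - 28}{28} \left(- \frac{1}{1614}\right) = \frac{1}{28} \cdot 150 \left(- \frac{1}{1614}\right) = \frac{75}{14} \left(- \frac{1}{1614}\right) = - \frac{25}{7532}$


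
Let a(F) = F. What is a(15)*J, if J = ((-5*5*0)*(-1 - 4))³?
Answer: 0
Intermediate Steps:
J = 0 (J = (-25*0*(-5))³ = (0*(-5))³ = 0³ = 0)
a(15)*J = 15*0 = 0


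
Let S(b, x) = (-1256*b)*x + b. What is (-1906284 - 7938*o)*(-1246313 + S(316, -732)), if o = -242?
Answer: 4255914945000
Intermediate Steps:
S(b, x) = b - 1256*b*x (S(b, x) = -1256*b*x + b = b - 1256*b*x)
(-1906284 - 7938*o)*(-1246313 + S(316, -732)) = (-1906284 - 7938*(-242))*(-1246313 + 316*(1 - 1256*(-732))) = (-1906284 + 1920996)*(-1246313 + 316*(1 + 919392)) = 14712*(-1246313 + 316*919393) = 14712*(-1246313 + 290528188) = 14712*289281875 = 4255914945000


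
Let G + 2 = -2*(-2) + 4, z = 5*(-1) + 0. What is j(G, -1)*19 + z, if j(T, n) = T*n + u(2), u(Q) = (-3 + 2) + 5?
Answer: -43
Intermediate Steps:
z = -5 (z = -5 + 0 = -5)
u(Q) = 4 (u(Q) = -1 + 5 = 4)
G = 6 (G = -2 + (-2*(-2) + 4) = -2 + (4 + 4) = -2 + 8 = 6)
j(T, n) = 4 + T*n (j(T, n) = T*n + 4 = 4 + T*n)
j(G, -1)*19 + z = (4 + 6*(-1))*19 - 5 = (4 - 6)*19 - 5 = -2*19 - 5 = -38 - 5 = -43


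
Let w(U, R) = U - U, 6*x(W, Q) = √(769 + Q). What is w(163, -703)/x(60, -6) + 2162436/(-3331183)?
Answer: -2162436/3331183 ≈ -0.64915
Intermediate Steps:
x(W, Q) = √(769 + Q)/6
w(U, R) = 0
w(163, -703)/x(60, -6) + 2162436/(-3331183) = 0/((√(769 - 6)/6)) + 2162436/(-3331183) = 0/((√763/6)) + 2162436*(-1/3331183) = 0*(6*√763/763) - 2162436/3331183 = 0 - 2162436/3331183 = -2162436/3331183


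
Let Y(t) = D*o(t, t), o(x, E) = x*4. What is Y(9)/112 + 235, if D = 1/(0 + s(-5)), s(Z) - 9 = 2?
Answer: 72389/308 ≈ 235.03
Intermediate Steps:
o(x, E) = 4*x
s(Z) = 11 (s(Z) = 9 + 2 = 11)
D = 1/11 (D = 1/(0 + 11) = 1/11 ≈ 0.090909)
Y(t) = 4*t/11 (Y(t) = (4*t)/11 = 4*t/11)
Y(9)/112 + 235 = ((4/11)*9)/112 + 235 = (1/112)*(36/11) + 235 = 9/308 + 235 = 72389/308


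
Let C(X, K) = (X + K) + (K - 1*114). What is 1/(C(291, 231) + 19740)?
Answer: 1/20379 ≈ 4.9070e-5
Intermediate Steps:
C(X, K) = -114 + X + 2*K (C(X, K) = (K + X) + (K - 114) = (K + X) + (-114 + K) = -114 + X + 2*K)
1/(C(291, 231) + 19740) = 1/((-114 + 291 + 2*231) + 19740) = 1/((-114 + 291 + 462) + 19740) = 1/(639 + 19740) = 1/20379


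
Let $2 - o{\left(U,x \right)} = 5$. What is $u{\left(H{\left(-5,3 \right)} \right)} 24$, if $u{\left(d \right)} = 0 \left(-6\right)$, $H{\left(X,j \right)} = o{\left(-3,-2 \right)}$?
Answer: $0$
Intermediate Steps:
$o{\left(U,x \right)} = -3$ ($o{\left(U,x \right)} = 2 - 5 = -3$)
$H{\left(X,j \right)} = -3$
$u{\left(d \right)} = 0$
$u{\left(H{\left(-5,3 \right)} \right)} 24 = 0 \cdot 24 = 0$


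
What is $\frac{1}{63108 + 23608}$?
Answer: $\frac{1}{86716} \approx 1.1532 \cdot 10^{-5}$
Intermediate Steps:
$\frac{1}{63108 + 23608} = \frac{1}{86716}$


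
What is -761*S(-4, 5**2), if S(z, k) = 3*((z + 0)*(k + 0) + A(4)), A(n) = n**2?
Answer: 191772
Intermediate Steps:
S(z, k) = 48 + 3*k*z (S(z, k) = 3*((z + 0)*(k + 0) + 4**2) = 3*(z*k + 16) = 3*(k*z + 16) = 3*(16 + k*z) = 48 + 3*k*z)
-761*S(-4, 5**2) = -761*(48 + 3*5**2*(-4)) = -761*(48 + 3*25*(-4)) = -761*(48 - 300) = -761*(-252) = 191772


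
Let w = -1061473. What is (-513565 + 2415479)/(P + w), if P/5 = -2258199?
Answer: -950957/6176234 ≈ -0.15397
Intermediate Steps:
P = -11290995 (P = 5*(-2258199) = -11290995)
(-513565 + 2415479)/(P + w) = (-513565 + 2415479)/(-11290995 - 1061473) = 1901914/(-12352468) = 1901914*(-1/12352468) = -950957/6176234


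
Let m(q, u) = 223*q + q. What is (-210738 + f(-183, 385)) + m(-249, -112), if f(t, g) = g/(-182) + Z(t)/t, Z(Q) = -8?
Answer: -1268083469/4758 ≈ -2.6652e+5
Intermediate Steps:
m(q, u) = 224*q
f(t, g) = -8/t - g/182 (f(t, g) = g/(-182) - 8/t = g*(-1/182) - 8/t = -g/182 - 8/t = -8/t - g/182)
(-210738 + f(-183, 385)) + m(-249, -112) = (-210738 + (-8/(-183) - 1/182*385)) + 224*(-249) = (-210738 + (-8*(-1/183) - 55/26)) - 55776 = (-210738 + (8/183 - 55/26)) - 55776 = (-210738 - 9857/4758) - 55776 = -1002701261/4758 - 55776 = -1268083469/4758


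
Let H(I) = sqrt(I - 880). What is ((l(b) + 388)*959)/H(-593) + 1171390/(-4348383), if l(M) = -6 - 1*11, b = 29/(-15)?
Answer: -1171390/4348383 - 355789*I*sqrt(1473)/1473 ≈ -0.26939 - 9270.3*I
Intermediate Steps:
H(I) = sqrt(-880 + I)
b = -29/15 (b = 29*(-1/15) = -29/15 ≈ -1.9333)
l(M) = -17 (l(M) = -6 - 11 = -17)
((l(b) + 388)*959)/H(-593) + 1171390/(-4348383) = ((-17 + 388)*959)/(sqrt(-880 - 593)) + 1171390/(-4348383) = (371*959)/(sqrt(-1473)) + 1171390*(-1/4348383) = 355789/((I*sqrt(1473))) - 1171390/4348383 = 355789*(-I*sqrt(1473)/1473) - 1171390/4348383 = -355789*I*sqrt(1473)/1473 - 1171390/4348383 = -1171390/4348383 - 355789*I*sqrt(1473)/1473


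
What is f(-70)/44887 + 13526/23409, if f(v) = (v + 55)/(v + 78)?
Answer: 4856781361/8406078264 ≈ 0.57777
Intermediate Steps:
f(v) = (55 + v)/(78 + v)
f(-70)/44887 + 13526/23409 = ((55 - 70)/(78 - 70))/44887 + 13526/23409 = (-15/8)*(1/44887) + 13526*(1/23409) = ((1/8)*(-15))*(1/44887) + 13526/23409 = -15/8*1/44887 + 13526/23409 = -15/359096 + 13526/23409 = 4856781361/8406078264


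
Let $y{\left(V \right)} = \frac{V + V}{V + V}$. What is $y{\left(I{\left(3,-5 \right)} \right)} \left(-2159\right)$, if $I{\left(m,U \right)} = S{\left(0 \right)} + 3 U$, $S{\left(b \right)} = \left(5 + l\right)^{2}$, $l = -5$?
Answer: $-2159$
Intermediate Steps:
$S{\left(b \right)} = 0$ ($S{\left(b \right)} = \left(5 - 5\right)^{2} = 0^{2} = 0$)
$I{\left(m,U \right)} = 3 U$ ($I{\left(m,U \right)} = 0 + 3 U = 3 U$)
$y{\left(V \right)} = 1$ ($y{\left(V \right)} = \frac{2 V}{2 V} = 2 V \frac{1}{2 V} = 1$)
$y{\left(I{\left(3,-5 \right)} \right)} \left(-2159\right) = 1 \left(-2159\right) = -2159$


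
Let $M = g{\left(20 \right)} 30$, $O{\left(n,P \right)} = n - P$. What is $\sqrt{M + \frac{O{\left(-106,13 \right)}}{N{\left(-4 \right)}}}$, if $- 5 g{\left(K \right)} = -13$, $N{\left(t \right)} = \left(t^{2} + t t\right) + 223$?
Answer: $\frac{\sqrt{17445}}{15} \approx 8.8053$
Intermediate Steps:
$N{\left(t \right)} = 223 + 2 t^{2}$ ($N{\left(t \right)} = \left(t^{2} + t^{2}\right) + 223 = 2 t^{2} + 223 = 223 + 2 t^{2}$)
$g{\left(K \right)} = \frac{13}{5}$ ($g{\left(K \right)} = \left(- \frac{1}{5}\right) \left(-13\right) = \frac{13}{5}$)
$M = 78$ ($M = \frac{13}{5} \cdot 30 = 78$)
$\sqrt{M + \frac{O{\left(-106,13 \right)}}{N{\left(-4 \right)}}} = \sqrt{78 + \frac{-106 - 13}{223 + 2 \left(-4\right)^{2}}} = \sqrt{78 + \frac{-106 - 13}{223 + 2 \cdot 16}} = \sqrt{78 - \frac{119}{223 + 32}} = \sqrt{78 - \frac{119}{255}} = \sqrt{78 - \frac{7}{15}} = \sqrt{\frac{1163}{15}} = \frac{\sqrt{17445}}{15}$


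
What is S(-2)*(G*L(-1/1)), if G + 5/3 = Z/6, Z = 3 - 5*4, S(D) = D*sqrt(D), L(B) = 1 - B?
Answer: 18*I*sqrt(2) ≈ 25.456*I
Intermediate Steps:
S(D) = D**(3/2)
Z = -17 (Z = 3 - 20 = -17)
G = -9/2 (G = -5/3 - 17/6 = -9/2 ≈ -4.5000)
S(-2)*(G*L(-1/1)) = (-2)**(3/2)*(-9*(1 - (-1)/1)/2) = (-2*I*sqrt(2))*(-9*(1 - (-1))/2) = (-2*I*sqrt(2))*(-9*(1 - 1*(-1))/2) = (-2*I*sqrt(2))*(-9*(1 + 1)/2) = (-2*I*sqrt(2))*(-9/2*2) = -2*I*sqrt(2)*(-9) = 18*I*sqrt(2)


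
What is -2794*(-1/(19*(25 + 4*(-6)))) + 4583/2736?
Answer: 406919/2736 ≈ 148.73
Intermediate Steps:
-2794*(-1/(19*(25 + 4*(-6)))) + 4583/2736 = -2794*(-1/(19*(25 - 24))) + 4583*(1/2736) = -2794/((-19*1)) + 4583/2736 = -2794/(-19) + 4583/2736 = -2794*(-1/19) + 4583/2736 = 2794/19 + 4583/2736 = 406919/2736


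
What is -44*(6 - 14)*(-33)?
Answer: -11616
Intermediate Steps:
-44*(6 - 14)*(-33) = -44*(-8)*(-33) = 352*(-33) = -11616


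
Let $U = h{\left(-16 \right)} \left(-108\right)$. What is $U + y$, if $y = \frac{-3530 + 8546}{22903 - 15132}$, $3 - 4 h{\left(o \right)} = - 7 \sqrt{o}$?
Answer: $- \frac{32865}{409} - 756 i \approx -80.354 - 756.0 i$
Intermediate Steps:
$h{\left(o \right)} = \frac{3}{4} + \frac{7 \sqrt{o}}{4}$ ($h{\left(o \right)} = \frac{3}{4} - \frac{\left(-7\right) \sqrt{o}}{4} = \frac{3}{4} + \frac{7 \sqrt{o}}{4}$)
$U = -81 - 756 i$ ($U = \left(\frac{3}{4} + \frac{7 \sqrt{-16}}{4}\right) \left(-108\right) = \left(\frac{3}{4} + \frac{7 \cdot 4 i}{4}\right) \left(-108\right) = \left(\frac{3}{4} + 7 i\right) \left(-108\right) = -81 - 756 i \approx -81.0 - 756.0 i$)
$y = \frac{264}{409}$ ($y = \frac{5016}{7771} = 5016 \cdot \frac{1}{7771} = \frac{264}{409} \approx 0.64548$)
$U + y = \left(-81 - 756 i\right) + \frac{264}{409} = - \frac{32865}{409} - 756 i$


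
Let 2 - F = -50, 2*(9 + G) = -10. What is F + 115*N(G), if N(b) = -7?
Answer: -753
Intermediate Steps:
G = -14 (G = -9 + (1/2)*(-10) = -9 - 5 = -14)
F = 52 (F = 2 - 1*(-50) = 2 + 50 = 52)
F + 115*N(G) = 52 + 115*(-7) = 52 - 805 = -753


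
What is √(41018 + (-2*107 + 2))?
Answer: 3*√4534 ≈ 202.00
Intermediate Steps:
√(41018 + (-2*107 + 2)) = √(41018 + (-214 + 2)) = √(41018 - 212) = √40806 = 3*√4534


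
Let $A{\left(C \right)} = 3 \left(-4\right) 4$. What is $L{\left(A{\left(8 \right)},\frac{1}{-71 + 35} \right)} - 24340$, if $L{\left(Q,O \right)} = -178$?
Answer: $-24518$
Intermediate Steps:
$A{\left(C \right)} = -48$ ($A{\left(C \right)} = \left(-12\right) 4 = -48$)
$L{\left(A{\left(8 \right)},\frac{1}{-71 + 35} \right)} - 24340 = -178 - 24340 = -24518$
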